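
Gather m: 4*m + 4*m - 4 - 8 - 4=8*m - 16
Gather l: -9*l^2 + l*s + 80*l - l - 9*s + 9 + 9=-9*l^2 + l*(s + 79) - 9*s + 18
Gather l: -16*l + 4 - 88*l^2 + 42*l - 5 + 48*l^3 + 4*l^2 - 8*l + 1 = 48*l^3 - 84*l^2 + 18*l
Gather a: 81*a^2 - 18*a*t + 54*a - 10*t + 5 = 81*a^2 + a*(54 - 18*t) - 10*t + 5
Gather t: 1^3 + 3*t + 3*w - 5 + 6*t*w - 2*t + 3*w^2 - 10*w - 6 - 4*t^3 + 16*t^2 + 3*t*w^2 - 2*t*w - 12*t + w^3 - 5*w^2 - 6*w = -4*t^3 + 16*t^2 + t*(3*w^2 + 4*w - 11) + w^3 - 2*w^2 - 13*w - 10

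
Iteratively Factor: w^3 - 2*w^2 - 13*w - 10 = (w + 2)*(w^2 - 4*w - 5) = (w + 1)*(w + 2)*(w - 5)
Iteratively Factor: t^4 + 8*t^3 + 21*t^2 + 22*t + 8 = (t + 1)*(t^3 + 7*t^2 + 14*t + 8) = (t + 1)*(t + 4)*(t^2 + 3*t + 2) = (t + 1)*(t + 2)*(t + 4)*(t + 1)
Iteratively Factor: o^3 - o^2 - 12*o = (o + 3)*(o^2 - 4*o) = o*(o + 3)*(o - 4)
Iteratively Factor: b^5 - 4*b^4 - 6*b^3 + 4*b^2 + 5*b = (b - 1)*(b^4 - 3*b^3 - 9*b^2 - 5*b) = (b - 1)*(b + 1)*(b^3 - 4*b^2 - 5*b) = (b - 5)*(b - 1)*(b + 1)*(b^2 + b) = b*(b - 5)*(b - 1)*(b + 1)*(b + 1)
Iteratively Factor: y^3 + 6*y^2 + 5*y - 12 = (y + 3)*(y^2 + 3*y - 4) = (y + 3)*(y + 4)*(y - 1)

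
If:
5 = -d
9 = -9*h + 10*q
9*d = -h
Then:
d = -5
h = 45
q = 207/5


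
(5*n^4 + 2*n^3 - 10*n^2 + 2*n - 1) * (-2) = -10*n^4 - 4*n^3 + 20*n^2 - 4*n + 2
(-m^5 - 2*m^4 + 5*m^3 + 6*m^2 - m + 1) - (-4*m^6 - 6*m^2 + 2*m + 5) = 4*m^6 - m^5 - 2*m^4 + 5*m^3 + 12*m^2 - 3*m - 4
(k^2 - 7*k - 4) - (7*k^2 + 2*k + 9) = -6*k^2 - 9*k - 13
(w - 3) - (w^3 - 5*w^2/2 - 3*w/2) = -w^3 + 5*w^2/2 + 5*w/2 - 3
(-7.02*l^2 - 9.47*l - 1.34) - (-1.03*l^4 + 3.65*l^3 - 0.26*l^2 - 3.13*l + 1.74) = 1.03*l^4 - 3.65*l^3 - 6.76*l^2 - 6.34*l - 3.08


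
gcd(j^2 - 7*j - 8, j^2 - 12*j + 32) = j - 8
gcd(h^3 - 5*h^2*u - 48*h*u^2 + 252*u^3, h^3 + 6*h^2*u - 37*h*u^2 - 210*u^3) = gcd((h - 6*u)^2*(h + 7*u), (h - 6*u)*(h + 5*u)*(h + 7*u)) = -h^2 - h*u + 42*u^2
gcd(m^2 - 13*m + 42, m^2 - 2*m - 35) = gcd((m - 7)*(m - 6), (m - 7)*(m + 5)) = m - 7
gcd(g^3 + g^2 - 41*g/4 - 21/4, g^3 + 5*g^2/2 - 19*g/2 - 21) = g^2 + g/2 - 21/2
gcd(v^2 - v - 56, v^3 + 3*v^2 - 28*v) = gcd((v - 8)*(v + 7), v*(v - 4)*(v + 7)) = v + 7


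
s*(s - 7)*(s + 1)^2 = s^4 - 5*s^3 - 13*s^2 - 7*s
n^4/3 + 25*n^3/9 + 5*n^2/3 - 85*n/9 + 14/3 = (n/3 + 1)*(n - 1)*(n - 2/3)*(n + 7)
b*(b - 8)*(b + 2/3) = b^3 - 22*b^2/3 - 16*b/3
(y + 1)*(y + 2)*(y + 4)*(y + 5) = y^4 + 12*y^3 + 49*y^2 + 78*y + 40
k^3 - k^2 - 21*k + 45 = (k - 3)^2*(k + 5)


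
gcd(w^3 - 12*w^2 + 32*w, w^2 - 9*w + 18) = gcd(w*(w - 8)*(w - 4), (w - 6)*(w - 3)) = 1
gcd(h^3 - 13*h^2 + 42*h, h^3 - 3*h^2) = h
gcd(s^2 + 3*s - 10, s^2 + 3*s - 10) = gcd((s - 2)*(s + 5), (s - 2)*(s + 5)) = s^2 + 3*s - 10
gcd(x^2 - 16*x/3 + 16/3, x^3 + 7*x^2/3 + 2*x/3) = 1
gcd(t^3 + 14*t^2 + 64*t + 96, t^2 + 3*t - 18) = t + 6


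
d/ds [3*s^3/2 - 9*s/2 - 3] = 9*s^2/2 - 9/2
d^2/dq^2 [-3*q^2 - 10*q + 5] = -6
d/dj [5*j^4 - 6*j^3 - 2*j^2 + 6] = 2*j*(10*j^2 - 9*j - 2)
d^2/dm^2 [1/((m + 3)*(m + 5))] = 2*((m + 3)^2 + (m + 3)*(m + 5) + (m + 5)^2)/((m + 3)^3*(m + 5)^3)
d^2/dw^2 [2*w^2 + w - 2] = 4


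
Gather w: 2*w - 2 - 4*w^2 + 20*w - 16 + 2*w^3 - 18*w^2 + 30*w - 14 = 2*w^3 - 22*w^2 + 52*w - 32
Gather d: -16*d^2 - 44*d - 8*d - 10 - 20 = -16*d^2 - 52*d - 30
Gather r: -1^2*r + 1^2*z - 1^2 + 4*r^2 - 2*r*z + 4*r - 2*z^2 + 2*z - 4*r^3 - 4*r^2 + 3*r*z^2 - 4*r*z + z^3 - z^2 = -4*r^3 + r*(3*z^2 - 6*z + 3) + z^3 - 3*z^2 + 3*z - 1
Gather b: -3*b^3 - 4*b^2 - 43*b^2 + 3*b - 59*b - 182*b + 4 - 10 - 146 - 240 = -3*b^3 - 47*b^2 - 238*b - 392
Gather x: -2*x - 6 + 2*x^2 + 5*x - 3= 2*x^2 + 3*x - 9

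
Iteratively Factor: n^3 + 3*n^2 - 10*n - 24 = (n + 4)*(n^2 - n - 6) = (n - 3)*(n + 4)*(n + 2)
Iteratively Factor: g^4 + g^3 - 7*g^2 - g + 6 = (g - 2)*(g^3 + 3*g^2 - g - 3) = (g - 2)*(g + 1)*(g^2 + 2*g - 3) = (g - 2)*(g + 1)*(g + 3)*(g - 1)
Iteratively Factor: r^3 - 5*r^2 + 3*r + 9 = (r + 1)*(r^2 - 6*r + 9) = (r - 3)*(r + 1)*(r - 3)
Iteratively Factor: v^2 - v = (v - 1)*(v)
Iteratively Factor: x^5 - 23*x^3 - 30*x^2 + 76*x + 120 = (x - 2)*(x^4 + 2*x^3 - 19*x^2 - 68*x - 60) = (x - 2)*(x + 2)*(x^3 - 19*x - 30) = (x - 2)*(x + 2)^2*(x^2 - 2*x - 15) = (x - 2)*(x + 2)^2*(x + 3)*(x - 5)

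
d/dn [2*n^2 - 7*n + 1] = 4*n - 7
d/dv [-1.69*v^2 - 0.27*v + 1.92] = -3.38*v - 0.27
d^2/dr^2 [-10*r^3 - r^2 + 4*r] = -60*r - 2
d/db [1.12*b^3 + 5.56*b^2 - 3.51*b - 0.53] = 3.36*b^2 + 11.12*b - 3.51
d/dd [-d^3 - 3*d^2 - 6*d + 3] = -3*d^2 - 6*d - 6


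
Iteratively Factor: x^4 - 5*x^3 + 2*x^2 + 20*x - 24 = (x - 3)*(x^3 - 2*x^2 - 4*x + 8) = (x - 3)*(x + 2)*(x^2 - 4*x + 4) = (x - 3)*(x - 2)*(x + 2)*(x - 2)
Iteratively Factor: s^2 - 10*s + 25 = (s - 5)*(s - 5)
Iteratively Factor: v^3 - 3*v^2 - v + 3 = (v - 3)*(v^2 - 1) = (v - 3)*(v - 1)*(v + 1)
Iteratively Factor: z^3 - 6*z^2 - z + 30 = (z - 3)*(z^2 - 3*z - 10) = (z - 5)*(z - 3)*(z + 2)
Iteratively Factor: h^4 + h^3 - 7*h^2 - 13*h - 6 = (h + 2)*(h^3 - h^2 - 5*h - 3) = (h + 1)*(h + 2)*(h^2 - 2*h - 3) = (h - 3)*(h + 1)*(h + 2)*(h + 1)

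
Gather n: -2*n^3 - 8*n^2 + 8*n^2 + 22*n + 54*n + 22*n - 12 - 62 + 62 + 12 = -2*n^3 + 98*n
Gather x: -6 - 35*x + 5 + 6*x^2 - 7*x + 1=6*x^2 - 42*x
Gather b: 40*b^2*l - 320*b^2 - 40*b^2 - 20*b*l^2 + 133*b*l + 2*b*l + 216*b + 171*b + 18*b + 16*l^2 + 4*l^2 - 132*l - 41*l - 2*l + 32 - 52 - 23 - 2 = b^2*(40*l - 360) + b*(-20*l^2 + 135*l + 405) + 20*l^2 - 175*l - 45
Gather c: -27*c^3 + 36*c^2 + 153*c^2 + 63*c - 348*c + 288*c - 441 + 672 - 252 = -27*c^3 + 189*c^2 + 3*c - 21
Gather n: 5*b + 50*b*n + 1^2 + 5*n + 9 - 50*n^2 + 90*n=5*b - 50*n^2 + n*(50*b + 95) + 10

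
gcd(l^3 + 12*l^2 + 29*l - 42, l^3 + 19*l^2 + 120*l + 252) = l^2 + 13*l + 42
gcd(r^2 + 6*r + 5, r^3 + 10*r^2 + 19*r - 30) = r + 5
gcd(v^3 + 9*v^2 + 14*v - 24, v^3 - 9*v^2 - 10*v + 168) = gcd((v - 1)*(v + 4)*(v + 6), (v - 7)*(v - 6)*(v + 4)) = v + 4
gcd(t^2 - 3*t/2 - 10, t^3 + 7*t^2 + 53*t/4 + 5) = t + 5/2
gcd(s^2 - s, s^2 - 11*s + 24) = 1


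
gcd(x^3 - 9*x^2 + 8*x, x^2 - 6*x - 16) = x - 8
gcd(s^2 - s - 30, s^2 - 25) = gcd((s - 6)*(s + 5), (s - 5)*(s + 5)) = s + 5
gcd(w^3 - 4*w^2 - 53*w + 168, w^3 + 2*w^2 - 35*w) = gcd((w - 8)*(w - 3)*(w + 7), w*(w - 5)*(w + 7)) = w + 7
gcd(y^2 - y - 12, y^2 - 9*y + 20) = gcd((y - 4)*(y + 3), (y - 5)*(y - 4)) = y - 4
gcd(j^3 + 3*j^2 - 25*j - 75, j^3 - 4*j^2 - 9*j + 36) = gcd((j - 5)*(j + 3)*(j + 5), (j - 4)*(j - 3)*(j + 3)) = j + 3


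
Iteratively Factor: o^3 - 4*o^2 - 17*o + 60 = (o - 3)*(o^2 - o - 20) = (o - 5)*(o - 3)*(o + 4)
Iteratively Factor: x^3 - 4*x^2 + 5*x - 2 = (x - 1)*(x^2 - 3*x + 2) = (x - 1)^2*(x - 2)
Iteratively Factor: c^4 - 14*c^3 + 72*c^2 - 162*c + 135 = (c - 5)*(c^3 - 9*c^2 + 27*c - 27) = (c - 5)*(c - 3)*(c^2 - 6*c + 9) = (c - 5)*(c - 3)^2*(c - 3)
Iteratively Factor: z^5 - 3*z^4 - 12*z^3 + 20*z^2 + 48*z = (z - 3)*(z^4 - 12*z^2 - 16*z) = (z - 3)*(z + 2)*(z^3 - 2*z^2 - 8*z) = z*(z - 3)*(z + 2)*(z^2 - 2*z - 8) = z*(z - 4)*(z - 3)*(z + 2)*(z + 2)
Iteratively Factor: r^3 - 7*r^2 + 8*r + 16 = (r - 4)*(r^2 - 3*r - 4) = (r - 4)*(r + 1)*(r - 4)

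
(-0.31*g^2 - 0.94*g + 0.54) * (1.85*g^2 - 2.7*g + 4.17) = -0.5735*g^4 - 0.902*g^3 + 2.2443*g^2 - 5.3778*g + 2.2518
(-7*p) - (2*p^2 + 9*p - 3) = -2*p^2 - 16*p + 3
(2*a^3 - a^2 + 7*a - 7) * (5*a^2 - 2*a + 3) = 10*a^5 - 9*a^4 + 43*a^3 - 52*a^2 + 35*a - 21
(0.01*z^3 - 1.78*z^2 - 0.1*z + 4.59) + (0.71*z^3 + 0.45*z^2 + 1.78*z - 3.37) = 0.72*z^3 - 1.33*z^2 + 1.68*z + 1.22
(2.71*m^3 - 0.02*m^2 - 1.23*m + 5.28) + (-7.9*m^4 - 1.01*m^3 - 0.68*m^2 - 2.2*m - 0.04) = -7.9*m^4 + 1.7*m^3 - 0.7*m^2 - 3.43*m + 5.24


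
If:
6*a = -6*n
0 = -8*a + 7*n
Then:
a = 0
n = 0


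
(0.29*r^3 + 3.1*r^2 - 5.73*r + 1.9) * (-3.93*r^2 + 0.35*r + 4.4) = -1.1397*r^5 - 12.0815*r^4 + 24.8799*r^3 + 4.1675*r^2 - 24.547*r + 8.36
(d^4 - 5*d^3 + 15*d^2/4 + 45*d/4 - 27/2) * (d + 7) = d^5 + 2*d^4 - 125*d^3/4 + 75*d^2/2 + 261*d/4 - 189/2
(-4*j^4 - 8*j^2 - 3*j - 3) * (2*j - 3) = -8*j^5 + 12*j^4 - 16*j^3 + 18*j^2 + 3*j + 9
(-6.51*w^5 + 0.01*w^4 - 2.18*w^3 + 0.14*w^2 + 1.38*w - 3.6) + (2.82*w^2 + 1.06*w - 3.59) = -6.51*w^5 + 0.01*w^4 - 2.18*w^3 + 2.96*w^2 + 2.44*w - 7.19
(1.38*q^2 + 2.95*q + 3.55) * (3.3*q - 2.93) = 4.554*q^3 + 5.6916*q^2 + 3.0715*q - 10.4015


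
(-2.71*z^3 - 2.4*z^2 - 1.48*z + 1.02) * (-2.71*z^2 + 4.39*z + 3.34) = 7.3441*z^5 - 5.3929*z^4 - 15.5766*z^3 - 17.2774*z^2 - 0.465400000000001*z + 3.4068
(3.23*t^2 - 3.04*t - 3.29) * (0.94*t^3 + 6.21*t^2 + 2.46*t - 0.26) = 3.0362*t^5 + 17.2007*t^4 - 14.0252*t^3 - 28.7491*t^2 - 7.303*t + 0.8554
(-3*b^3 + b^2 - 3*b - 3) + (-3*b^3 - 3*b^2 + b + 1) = -6*b^3 - 2*b^2 - 2*b - 2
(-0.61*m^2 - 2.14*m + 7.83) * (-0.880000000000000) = 0.5368*m^2 + 1.8832*m - 6.8904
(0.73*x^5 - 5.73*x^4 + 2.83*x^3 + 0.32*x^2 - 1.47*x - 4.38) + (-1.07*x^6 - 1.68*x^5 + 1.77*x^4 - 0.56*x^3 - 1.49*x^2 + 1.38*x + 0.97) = -1.07*x^6 - 0.95*x^5 - 3.96*x^4 + 2.27*x^3 - 1.17*x^2 - 0.0900000000000001*x - 3.41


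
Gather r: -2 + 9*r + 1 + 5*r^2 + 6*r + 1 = 5*r^2 + 15*r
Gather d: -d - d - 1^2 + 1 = -2*d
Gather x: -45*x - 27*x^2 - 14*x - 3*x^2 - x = -30*x^2 - 60*x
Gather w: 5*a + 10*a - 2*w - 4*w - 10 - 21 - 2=15*a - 6*w - 33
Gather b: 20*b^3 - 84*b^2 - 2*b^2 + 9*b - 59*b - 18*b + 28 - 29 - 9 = 20*b^3 - 86*b^2 - 68*b - 10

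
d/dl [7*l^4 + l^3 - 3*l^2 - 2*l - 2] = 28*l^3 + 3*l^2 - 6*l - 2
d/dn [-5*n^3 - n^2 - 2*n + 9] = -15*n^2 - 2*n - 2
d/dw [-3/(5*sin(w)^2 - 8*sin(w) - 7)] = 6*(5*sin(w) - 4)*cos(w)/(-5*sin(w)^2 + 8*sin(w) + 7)^2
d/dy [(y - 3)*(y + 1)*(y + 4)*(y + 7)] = 4*y^3 + 27*y^2 + 6*y - 89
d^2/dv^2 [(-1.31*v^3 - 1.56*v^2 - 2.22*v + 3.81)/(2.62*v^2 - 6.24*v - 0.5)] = (-1.4210854715202e-14*v^4 - 186.934904*v^3 + 120.135384*v^2 - 393.147768*v + 319.759512)/(17.984728*v^6 - 128.501568*v^5 + 295.752936*v^4 - 193.924224*v^3 - 56.4414*v^2 - 4.68*v - 0.125)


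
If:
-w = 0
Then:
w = 0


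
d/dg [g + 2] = 1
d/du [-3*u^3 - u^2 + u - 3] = -9*u^2 - 2*u + 1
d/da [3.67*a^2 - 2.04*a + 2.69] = 7.34*a - 2.04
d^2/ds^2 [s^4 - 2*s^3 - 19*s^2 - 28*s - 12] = 12*s^2 - 12*s - 38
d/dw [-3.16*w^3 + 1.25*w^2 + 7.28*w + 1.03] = -9.48*w^2 + 2.5*w + 7.28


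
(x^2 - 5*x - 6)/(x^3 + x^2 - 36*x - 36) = 1/(x + 6)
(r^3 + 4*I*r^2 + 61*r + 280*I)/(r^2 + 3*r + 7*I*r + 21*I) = (r^2 - 3*I*r + 40)/(r + 3)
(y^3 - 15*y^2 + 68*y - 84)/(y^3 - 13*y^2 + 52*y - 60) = (y - 7)/(y - 5)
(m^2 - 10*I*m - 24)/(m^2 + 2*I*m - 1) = (m^2 - 10*I*m - 24)/(m^2 + 2*I*m - 1)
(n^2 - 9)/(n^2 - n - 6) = (n + 3)/(n + 2)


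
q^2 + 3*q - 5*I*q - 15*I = (q + 3)*(q - 5*I)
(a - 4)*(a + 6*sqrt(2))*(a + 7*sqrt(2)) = a^3 - 4*a^2 + 13*sqrt(2)*a^2 - 52*sqrt(2)*a + 84*a - 336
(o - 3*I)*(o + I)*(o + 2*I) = o^3 + 7*o + 6*I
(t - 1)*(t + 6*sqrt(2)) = t^2 - t + 6*sqrt(2)*t - 6*sqrt(2)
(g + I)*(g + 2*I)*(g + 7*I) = g^3 + 10*I*g^2 - 23*g - 14*I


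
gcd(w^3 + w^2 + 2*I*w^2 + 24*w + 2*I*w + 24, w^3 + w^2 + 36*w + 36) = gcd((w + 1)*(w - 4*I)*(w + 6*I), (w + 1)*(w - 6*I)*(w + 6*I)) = w^2 + w*(1 + 6*I) + 6*I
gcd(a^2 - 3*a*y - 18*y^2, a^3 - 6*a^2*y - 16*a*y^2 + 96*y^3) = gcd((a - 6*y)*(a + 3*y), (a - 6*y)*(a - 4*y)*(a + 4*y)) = -a + 6*y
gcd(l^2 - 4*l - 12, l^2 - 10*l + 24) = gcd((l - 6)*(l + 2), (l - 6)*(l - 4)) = l - 6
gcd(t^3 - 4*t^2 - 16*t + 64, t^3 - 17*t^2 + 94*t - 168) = t - 4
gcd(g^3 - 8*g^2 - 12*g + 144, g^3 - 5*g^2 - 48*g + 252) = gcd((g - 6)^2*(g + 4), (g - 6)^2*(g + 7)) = g^2 - 12*g + 36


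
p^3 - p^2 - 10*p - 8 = (p - 4)*(p + 1)*(p + 2)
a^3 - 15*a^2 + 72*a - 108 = (a - 6)^2*(a - 3)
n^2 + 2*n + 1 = (n + 1)^2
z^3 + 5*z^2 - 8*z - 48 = (z - 3)*(z + 4)^2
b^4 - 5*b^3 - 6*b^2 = b^2*(b - 6)*(b + 1)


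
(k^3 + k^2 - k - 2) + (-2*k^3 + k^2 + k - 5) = -k^3 + 2*k^2 - 7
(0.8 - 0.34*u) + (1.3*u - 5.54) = 0.96*u - 4.74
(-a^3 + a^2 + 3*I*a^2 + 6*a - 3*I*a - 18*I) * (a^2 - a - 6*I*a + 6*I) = -a^5 + 2*a^4 + 9*I*a^4 + 23*a^3 - 18*I*a^3 - 42*a^2 - 45*I*a^2 - 90*a + 54*I*a + 108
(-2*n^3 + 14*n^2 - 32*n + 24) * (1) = -2*n^3 + 14*n^2 - 32*n + 24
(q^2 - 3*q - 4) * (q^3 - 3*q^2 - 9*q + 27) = q^5 - 6*q^4 - 4*q^3 + 66*q^2 - 45*q - 108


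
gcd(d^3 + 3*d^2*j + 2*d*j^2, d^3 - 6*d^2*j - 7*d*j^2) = d^2 + d*j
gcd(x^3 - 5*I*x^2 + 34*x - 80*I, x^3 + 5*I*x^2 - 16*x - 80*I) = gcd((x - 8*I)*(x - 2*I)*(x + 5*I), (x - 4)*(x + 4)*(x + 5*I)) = x + 5*I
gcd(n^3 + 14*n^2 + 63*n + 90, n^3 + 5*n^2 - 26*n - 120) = n + 6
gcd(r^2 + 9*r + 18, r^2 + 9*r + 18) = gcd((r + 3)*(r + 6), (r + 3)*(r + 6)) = r^2 + 9*r + 18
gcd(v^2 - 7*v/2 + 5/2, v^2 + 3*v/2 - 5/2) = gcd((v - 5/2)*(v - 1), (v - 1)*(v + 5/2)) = v - 1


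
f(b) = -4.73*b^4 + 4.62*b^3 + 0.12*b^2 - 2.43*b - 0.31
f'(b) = -18.92*b^3 + 13.86*b^2 + 0.24*b - 2.43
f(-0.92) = -4.96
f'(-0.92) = 23.81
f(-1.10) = -10.57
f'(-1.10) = 39.26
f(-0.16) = 0.06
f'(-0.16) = -2.04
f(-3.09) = -559.18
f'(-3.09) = 687.37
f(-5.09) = -3769.00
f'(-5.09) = 2850.46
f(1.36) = -7.95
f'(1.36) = -24.06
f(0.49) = -1.20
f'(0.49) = -1.21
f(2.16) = -61.40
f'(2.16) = -127.92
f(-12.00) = -106018.51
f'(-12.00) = 34684.29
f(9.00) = -27678.01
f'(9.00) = -12670.29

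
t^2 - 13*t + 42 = (t - 7)*(t - 6)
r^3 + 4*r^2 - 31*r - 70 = (r - 5)*(r + 2)*(r + 7)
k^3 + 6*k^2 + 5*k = k*(k + 1)*(k + 5)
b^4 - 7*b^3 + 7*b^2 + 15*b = b*(b - 5)*(b - 3)*(b + 1)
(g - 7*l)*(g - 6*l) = g^2 - 13*g*l + 42*l^2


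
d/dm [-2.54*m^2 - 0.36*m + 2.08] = -5.08*m - 0.36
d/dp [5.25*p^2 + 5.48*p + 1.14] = 10.5*p + 5.48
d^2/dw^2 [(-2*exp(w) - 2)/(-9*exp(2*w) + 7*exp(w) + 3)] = (162*exp(4*w) + 774*exp(3*w) - 54*exp(2*w) + 272*exp(w) - 24)*exp(w)/(729*exp(6*w) - 1701*exp(5*w) + 594*exp(4*w) + 791*exp(3*w) - 198*exp(2*w) - 189*exp(w) - 27)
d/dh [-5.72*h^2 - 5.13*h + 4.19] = -11.44*h - 5.13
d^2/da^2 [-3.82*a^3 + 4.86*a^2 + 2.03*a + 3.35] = 9.72 - 22.92*a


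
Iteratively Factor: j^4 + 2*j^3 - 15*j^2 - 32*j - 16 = (j - 4)*(j^3 + 6*j^2 + 9*j + 4) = (j - 4)*(j + 1)*(j^2 + 5*j + 4) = (j - 4)*(j + 1)^2*(j + 4)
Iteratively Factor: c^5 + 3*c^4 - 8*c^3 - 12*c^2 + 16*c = (c + 2)*(c^4 + c^3 - 10*c^2 + 8*c) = (c - 2)*(c + 2)*(c^3 + 3*c^2 - 4*c) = (c - 2)*(c - 1)*(c + 2)*(c^2 + 4*c) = (c - 2)*(c - 1)*(c + 2)*(c + 4)*(c)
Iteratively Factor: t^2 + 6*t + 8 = (t + 2)*(t + 4)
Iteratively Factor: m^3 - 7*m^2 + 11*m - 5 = (m - 1)*(m^2 - 6*m + 5) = (m - 5)*(m - 1)*(m - 1)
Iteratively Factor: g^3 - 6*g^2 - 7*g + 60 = (g + 3)*(g^2 - 9*g + 20) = (g - 5)*(g + 3)*(g - 4)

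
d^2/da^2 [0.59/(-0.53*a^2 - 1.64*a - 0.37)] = (0.331462*a^2 + 1.025656*a - 0.59*(1.06*a + 1.64)*(2.12*a + 3.28) + 0.231398)/(0.53*a^2 + 1.64*a + 0.37)^3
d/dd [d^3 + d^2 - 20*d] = 3*d^2 + 2*d - 20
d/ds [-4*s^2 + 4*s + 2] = 4 - 8*s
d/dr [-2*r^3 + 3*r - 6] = 3 - 6*r^2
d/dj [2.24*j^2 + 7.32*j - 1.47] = 4.48*j + 7.32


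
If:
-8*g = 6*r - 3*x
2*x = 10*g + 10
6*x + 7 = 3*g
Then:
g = -37/27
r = 73/81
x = -50/27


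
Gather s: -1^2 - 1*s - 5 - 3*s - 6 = -4*s - 12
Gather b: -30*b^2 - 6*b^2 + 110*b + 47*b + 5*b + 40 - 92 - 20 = -36*b^2 + 162*b - 72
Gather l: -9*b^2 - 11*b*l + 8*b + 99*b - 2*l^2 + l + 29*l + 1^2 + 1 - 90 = -9*b^2 + 107*b - 2*l^2 + l*(30 - 11*b) - 88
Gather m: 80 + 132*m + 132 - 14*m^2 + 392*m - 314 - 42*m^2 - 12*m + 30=-56*m^2 + 512*m - 72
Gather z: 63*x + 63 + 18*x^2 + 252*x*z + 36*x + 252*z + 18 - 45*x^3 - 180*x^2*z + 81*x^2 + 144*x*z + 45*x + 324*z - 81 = -45*x^3 + 99*x^2 + 144*x + z*(-180*x^2 + 396*x + 576)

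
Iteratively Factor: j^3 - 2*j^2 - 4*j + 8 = (j - 2)*(j^2 - 4) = (j - 2)*(j + 2)*(j - 2)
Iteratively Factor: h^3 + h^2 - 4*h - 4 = (h + 2)*(h^2 - h - 2) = (h - 2)*(h + 2)*(h + 1)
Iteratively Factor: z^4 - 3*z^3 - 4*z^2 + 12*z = (z - 3)*(z^3 - 4*z) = (z - 3)*(z + 2)*(z^2 - 2*z) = z*(z - 3)*(z + 2)*(z - 2)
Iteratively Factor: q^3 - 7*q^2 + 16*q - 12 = (q - 2)*(q^2 - 5*q + 6) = (q - 2)^2*(q - 3)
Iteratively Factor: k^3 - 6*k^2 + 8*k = (k)*(k^2 - 6*k + 8) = k*(k - 2)*(k - 4)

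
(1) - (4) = -3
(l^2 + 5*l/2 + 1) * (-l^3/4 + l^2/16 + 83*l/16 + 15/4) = -l^5/4 - 9*l^4/16 + 163*l^3/32 + 537*l^2/32 + 233*l/16 + 15/4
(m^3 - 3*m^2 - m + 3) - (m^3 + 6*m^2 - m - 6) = 9 - 9*m^2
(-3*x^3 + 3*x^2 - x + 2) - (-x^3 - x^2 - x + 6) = -2*x^3 + 4*x^2 - 4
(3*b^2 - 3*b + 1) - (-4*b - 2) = 3*b^2 + b + 3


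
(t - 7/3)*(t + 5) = t^2 + 8*t/3 - 35/3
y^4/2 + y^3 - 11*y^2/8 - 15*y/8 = y*(y/2 + 1/2)*(y - 3/2)*(y + 5/2)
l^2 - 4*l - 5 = (l - 5)*(l + 1)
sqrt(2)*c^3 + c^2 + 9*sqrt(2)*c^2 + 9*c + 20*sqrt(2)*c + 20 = (c + 4)*(c + 5)*(sqrt(2)*c + 1)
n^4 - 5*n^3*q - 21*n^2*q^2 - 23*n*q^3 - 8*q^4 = (n - 8*q)*(n + q)^3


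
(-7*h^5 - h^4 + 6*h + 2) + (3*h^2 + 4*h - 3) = -7*h^5 - h^4 + 3*h^2 + 10*h - 1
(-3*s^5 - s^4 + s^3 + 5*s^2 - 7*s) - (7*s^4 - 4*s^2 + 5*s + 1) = -3*s^5 - 8*s^4 + s^3 + 9*s^2 - 12*s - 1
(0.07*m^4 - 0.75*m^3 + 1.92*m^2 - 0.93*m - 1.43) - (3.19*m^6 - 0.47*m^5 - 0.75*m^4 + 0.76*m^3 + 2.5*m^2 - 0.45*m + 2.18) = -3.19*m^6 + 0.47*m^5 + 0.82*m^4 - 1.51*m^3 - 0.58*m^2 - 0.48*m - 3.61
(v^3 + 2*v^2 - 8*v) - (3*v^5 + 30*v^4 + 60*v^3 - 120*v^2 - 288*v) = -3*v^5 - 30*v^4 - 59*v^3 + 122*v^2 + 280*v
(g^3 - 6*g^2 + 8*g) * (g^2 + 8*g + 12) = g^5 + 2*g^4 - 28*g^3 - 8*g^2 + 96*g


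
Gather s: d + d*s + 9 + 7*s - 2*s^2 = d - 2*s^2 + s*(d + 7) + 9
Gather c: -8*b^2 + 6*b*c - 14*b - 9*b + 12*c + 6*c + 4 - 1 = -8*b^2 - 23*b + c*(6*b + 18) + 3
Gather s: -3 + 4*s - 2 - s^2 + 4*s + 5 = -s^2 + 8*s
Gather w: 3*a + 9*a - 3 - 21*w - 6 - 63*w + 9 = 12*a - 84*w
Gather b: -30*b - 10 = -30*b - 10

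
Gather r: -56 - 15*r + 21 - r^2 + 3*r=-r^2 - 12*r - 35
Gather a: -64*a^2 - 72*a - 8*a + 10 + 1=-64*a^2 - 80*a + 11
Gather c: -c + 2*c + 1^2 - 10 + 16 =c + 7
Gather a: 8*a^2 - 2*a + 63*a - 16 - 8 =8*a^2 + 61*a - 24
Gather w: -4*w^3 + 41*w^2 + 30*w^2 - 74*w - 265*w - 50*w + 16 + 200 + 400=-4*w^3 + 71*w^2 - 389*w + 616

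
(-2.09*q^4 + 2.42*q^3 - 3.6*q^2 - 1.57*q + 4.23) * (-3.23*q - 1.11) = 6.7507*q^5 - 5.4967*q^4 + 8.9418*q^3 + 9.0671*q^2 - 11.9202*q - 4.6953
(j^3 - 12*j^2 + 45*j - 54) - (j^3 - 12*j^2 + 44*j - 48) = j - 6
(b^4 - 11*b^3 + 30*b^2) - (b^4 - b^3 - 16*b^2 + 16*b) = -10*b^3 + 46*b^2 - 16*b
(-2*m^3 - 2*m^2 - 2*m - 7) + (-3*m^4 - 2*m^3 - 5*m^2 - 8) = -3*m^4 - 4*m^3 - 7*m^2 - 2*m - 15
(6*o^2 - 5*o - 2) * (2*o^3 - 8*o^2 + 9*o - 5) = 12*o^5 - 58*o^4 + 90*o^3 - 59*o^2 + 7*o + 10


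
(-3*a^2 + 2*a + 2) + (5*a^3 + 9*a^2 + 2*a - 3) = 5*a^3 + 6*a^2 + 4*a - 1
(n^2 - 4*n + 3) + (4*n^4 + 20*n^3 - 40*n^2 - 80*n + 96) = 4*n^4 + 20*n^3 - 39*n^2 - 84*n + 99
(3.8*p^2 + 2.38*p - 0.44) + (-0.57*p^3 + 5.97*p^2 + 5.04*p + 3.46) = -0.57*p^3 + 9.77*p^2 + 7.42*p + 3.02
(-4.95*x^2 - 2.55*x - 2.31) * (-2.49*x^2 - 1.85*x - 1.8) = 12.3255*x^4 + 15.507*x^3 + 19.3794*x^2 + 8.8635*x + 4.158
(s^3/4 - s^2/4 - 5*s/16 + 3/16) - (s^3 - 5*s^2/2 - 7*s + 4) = -3*s^3/4 + 9*s^2/4 + 107*s/16 - 61/16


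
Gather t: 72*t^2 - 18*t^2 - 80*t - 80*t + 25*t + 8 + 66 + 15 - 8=54*t^2 - 135*t + 81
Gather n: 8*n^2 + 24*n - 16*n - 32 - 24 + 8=8*n^2 + 8*n - 48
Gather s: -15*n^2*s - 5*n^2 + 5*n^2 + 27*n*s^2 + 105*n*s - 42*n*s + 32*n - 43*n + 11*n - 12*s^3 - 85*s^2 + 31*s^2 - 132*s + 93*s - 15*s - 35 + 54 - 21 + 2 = -12*s^3 + s^2*(27*n - 54) + s*(-15*n^2 + 63*n - 54)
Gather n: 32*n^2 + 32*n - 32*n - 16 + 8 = 32*n^2 - 8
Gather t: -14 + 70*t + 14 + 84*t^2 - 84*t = 84*t^2 - 14*t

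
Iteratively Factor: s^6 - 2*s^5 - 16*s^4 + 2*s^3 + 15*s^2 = (s + 3)*(s^5 - 5*s^4 - s^3 + 5*s^2) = s*(s + 3)*(s^4 - 5*s^3 - s^2 + 5*s) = s*(s - 5)*(s + 3)*(s^3 - s) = s*(s - 5)*(s + 1)*(s + 3)*(s^2 - s) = s*(s - 5)*(s - 1)*(s + 1)*(s + 3)*(s)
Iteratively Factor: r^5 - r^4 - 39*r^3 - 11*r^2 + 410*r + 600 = (r - 5)*(r^4 + 4*r^3 - 19*r^2 - 106*r - 120) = (r - 5)*(r + 4)*(r^3 - 19*r - 30) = (r - 5)*(r + 3)*(r + 4)*(r^2 - 3*r - 10) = (r - 5)^2*(r + 3)*(r + 4)*(r + 2)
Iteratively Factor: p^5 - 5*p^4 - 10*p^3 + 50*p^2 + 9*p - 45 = (p - 5)*(p^4 - 10*p^2 + 9) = (p - 5)*(p - 3)*(p^3 + 3*p^2 - p - 3) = (p - 5)*(p - 3)*(p + 1)*(p^2 + 2*p - 3) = (p - 5)*(p - 3)*(p - 1)*(p + 1)*(p + 3)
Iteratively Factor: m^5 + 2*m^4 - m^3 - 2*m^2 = (m)*(m^4 + 2*m^3 - m^2 - 2*m) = m*(m + 1)*(m^3 + m^2 - 2*m) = m*(m + 1)*(m + 2)*(m^2 - m) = m*(m - 1)*(m + 1)*(m + 2)*(m)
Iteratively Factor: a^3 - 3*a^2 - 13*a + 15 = (a + 3)*(a^2 - 6*a + 5) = (a - 1)*(a + 3)*(a - 5)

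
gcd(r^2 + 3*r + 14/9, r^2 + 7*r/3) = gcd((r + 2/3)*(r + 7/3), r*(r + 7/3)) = r + 7/3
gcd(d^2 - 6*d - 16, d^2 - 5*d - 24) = d - 8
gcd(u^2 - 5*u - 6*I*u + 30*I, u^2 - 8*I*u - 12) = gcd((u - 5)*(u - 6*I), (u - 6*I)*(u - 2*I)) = u - 6*I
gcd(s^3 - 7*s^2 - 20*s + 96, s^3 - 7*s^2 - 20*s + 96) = s^3 - 7*s^2 - 20*s + 96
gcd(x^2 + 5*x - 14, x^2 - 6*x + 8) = x - 2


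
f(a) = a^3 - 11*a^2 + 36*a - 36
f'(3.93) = -4.13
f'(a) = 3*a^2 - 22*a + 36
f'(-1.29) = 69.37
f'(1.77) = 6.46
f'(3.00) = -3.00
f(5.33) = -5.20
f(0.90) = -11.78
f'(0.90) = 18.63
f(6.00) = 0.00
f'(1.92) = 4.82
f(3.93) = -3.72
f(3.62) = -2.39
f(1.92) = -0.35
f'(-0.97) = 60.16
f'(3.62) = -4.33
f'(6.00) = 12.00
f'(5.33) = 3.97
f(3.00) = 0.00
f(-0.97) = -82.18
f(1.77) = -1.20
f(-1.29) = -102.89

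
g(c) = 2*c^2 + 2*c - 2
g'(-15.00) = -58.00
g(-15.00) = 418.00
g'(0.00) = 2.00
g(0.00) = -2.00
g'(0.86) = 5.44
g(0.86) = 1.20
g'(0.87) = 5.48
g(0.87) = 1.25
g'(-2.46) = -7.84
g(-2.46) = 5.18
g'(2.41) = 11.64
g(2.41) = 14.44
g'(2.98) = 13.92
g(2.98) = 21.72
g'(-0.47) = 0.12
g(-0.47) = -2.50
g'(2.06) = 10.24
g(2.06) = 10.61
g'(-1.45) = -3.80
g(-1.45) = -0.70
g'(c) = 4*c + 2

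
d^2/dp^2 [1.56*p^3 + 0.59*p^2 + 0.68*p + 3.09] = 9.36*p + 1.18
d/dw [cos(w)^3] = -3*sin(w)*cos(w)^2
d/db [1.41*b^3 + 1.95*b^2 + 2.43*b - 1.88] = 4.23*b^2 + 3.9*b + 2.43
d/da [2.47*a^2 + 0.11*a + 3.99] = 4.94*a + 0.11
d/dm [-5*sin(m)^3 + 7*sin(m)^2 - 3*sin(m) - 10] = (-15*sin(m)^2 + 14*sin(m) - 3)*cos(m)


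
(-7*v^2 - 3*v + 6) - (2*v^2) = -9*v^2 - 3*v + 6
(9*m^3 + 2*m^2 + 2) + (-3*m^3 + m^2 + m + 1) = 6*m^3 + 3*m^2 + m + 3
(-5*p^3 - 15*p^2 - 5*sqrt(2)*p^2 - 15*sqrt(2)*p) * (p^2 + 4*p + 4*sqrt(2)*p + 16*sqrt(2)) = -5*p^5 - 25*sqrt(2)*p^4 - 35*p^4 - 175*sqrt(2)*p^3 - 100*p^3 - 300*sqrt(2)*p^2 - 280*p^2 - 480*p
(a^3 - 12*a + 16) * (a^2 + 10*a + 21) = a^5 + 10*a^4 + 9*a^3 - 104*a^2 - 92*a + 336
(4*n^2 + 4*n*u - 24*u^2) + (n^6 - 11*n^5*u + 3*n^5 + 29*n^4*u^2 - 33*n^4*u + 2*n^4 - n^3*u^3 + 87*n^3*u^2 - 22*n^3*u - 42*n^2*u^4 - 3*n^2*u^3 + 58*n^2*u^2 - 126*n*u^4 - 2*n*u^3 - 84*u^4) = n^6 - 11*n^5*u + 3*n^5 + 29*n^4*u^2 - 33*n^4*u + 2*n^4 - n^3*u^3 + 87*n^3*u^2 - 22*n^3*u - 42*n^2*u^4 - 3*n^2*u^3 + 58*n^2*u^2 + 4*n^2 - 126*n*u^4 - 2*n*u^3 + 4*n*u - 84*u^4 - 24*u^2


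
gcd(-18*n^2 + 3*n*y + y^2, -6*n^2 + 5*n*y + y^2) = 6*n + y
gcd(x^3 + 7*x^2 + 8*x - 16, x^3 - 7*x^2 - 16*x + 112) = x + 4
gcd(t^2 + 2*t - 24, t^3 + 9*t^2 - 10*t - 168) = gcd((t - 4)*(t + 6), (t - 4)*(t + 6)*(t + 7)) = t^2 + 2*t - 24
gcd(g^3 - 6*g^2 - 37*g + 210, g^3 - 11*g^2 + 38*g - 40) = g - 5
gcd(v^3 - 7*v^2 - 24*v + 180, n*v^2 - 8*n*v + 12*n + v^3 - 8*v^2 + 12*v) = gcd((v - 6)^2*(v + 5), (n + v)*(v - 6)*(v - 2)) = v - 6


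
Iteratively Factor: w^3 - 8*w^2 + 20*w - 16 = (w - 2)*(w^2 - 6*w + 8) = (w - 2)^2*(w - 4)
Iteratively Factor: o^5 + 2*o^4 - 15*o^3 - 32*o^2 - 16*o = (o + 4)*(o^4 - 2*o^3 - 7*o^2 - 4*o) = o*(o + 4)*(o^3 - 2*o^2 - 7*o - 4) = o*(o - 4)*(o + 4)*(o^2 + 2*o + 1) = o*(o - 4)*(o + 1)*(o + 4)*(o + 1)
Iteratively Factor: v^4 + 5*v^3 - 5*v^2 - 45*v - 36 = (v + 1)*(v^3 + 4*v^2 - 9*v - 36) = (v + 1)*(v + 4)*(v^2 - 9) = (v - 3)*(v + 1)*(v + 4)*(v + 3)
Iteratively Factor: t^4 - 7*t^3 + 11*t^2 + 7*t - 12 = (t - 1)*(t^3 - 6*t^2 + 5*t + 12) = (t - 1)*(t + 1)*(t^2 - 7*t + 12) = (t - 3)*(t - 1)*(t + 1)*(t - 4)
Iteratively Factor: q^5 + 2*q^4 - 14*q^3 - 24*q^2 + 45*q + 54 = (q + 3)*(q^4 - q^3 - 11*q^2 + 9*q + 18) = (q + 1)*(q + 3)*(q^3 - 2*q^2 - 9*q + 18) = (q + 1)*(q + 3)^2*(q^2 - 5*q + 6) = (q - 2)*(q + 1)*(q + 3)^2*(q - 3)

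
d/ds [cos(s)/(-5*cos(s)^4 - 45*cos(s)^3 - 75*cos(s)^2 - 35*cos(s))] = -3*(cos(s) + 5)*sin(s)/(5*(cos(s) + 1)^3*(cos(s) + 7)^2)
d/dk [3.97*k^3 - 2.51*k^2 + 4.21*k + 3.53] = 11.91*k^2 - 5.02*k + 4.21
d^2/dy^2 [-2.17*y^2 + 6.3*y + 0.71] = -4.34000000000000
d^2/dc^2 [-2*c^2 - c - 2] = -4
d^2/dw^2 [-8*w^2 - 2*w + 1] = -16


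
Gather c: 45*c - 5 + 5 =45*c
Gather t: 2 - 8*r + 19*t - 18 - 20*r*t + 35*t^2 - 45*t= -8*r + 35*t^2 + t*(-20*r - 26) - 16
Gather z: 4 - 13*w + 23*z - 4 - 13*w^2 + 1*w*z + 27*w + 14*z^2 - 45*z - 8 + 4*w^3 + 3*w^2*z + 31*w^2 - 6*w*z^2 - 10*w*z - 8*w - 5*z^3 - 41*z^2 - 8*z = 4*w^3 + 18*w^2 + 6*w - 5*z^3 + z^2*(-6*w - 27) + z*(3*w^2 - 9*w - 30) - 8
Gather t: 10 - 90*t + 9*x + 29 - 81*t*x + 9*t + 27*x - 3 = t*(-81*x - 81) + 36*x + 36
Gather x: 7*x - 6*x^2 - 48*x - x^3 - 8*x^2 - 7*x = -x^3 - 14*x^2 - 48*x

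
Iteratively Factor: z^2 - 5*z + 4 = (z - 1)*(z - 4)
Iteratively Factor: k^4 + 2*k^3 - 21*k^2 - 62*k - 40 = (k + 2)*(k^3 - 21*k - 20) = (k + 2)*(k + 4)*(k^2 - 4*k - 5) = (k + 1)*(k + 2)*(k + 4)*(k - 5)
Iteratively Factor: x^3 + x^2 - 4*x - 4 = (x - 2)*(x^2 + 3*x + 2) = (x - 2)*(x + 1)*(x + 2)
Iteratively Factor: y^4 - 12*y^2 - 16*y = (y - 4)*(y^3 + 4*y^2 + 4*y) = y*(y - 4)*(y^2 + 4*y + 4) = y*(y - 4)*(y + 2)*(y + 2)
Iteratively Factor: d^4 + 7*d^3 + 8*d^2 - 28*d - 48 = (d + 3)*(d^3 + 4*d^2 - 4*d - 16) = (d + 2)*(d + 3)*(d^2 + 2*d - 8) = (d + 2)*(d + 3)*(d + 4)*(d - 2)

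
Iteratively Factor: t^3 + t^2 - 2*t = (t - 1)*(t^2 + 2*t) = t*(t - 1)*(t + 2)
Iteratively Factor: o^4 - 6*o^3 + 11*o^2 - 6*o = (o - 3)*(o^3 - 3*o^2 + 2*o) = (o - 3)*(o - 2)*(o^2 - o) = o*(o - 3)*(o - 2)*(o - 1)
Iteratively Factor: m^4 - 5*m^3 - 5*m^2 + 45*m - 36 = (m - 4)*(m^3 - m^2 - 9*m + 9) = (m - 4)*(m + 3)*(m^2 - 4*m + 3) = (m - 4)*(m - 3)*(m + 3)*(m - 1)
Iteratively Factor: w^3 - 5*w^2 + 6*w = (w - 3)*(w^2 - 2*w) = (w - 3)*(w - 2)*(w)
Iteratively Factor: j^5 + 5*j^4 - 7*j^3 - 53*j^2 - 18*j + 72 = (j - 3)*(j^4 + 8*j^3 + 17*j^2 - 2*j - 24) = (j - 3)*(j + 4)*(j^3 + 4*j^2 + j - 6) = (j - 3)*(j + 2)*(j + 4)*(j^2 + 2*j - 3) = (j - 3)*(j + 2)*(j + 3)*(j + 4)*(j - 1)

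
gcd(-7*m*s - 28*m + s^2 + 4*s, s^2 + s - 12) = s + 4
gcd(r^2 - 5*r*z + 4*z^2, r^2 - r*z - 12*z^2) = -r + 4*z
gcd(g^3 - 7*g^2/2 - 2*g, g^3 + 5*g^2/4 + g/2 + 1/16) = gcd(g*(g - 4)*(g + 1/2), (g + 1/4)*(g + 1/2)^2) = g + 1/2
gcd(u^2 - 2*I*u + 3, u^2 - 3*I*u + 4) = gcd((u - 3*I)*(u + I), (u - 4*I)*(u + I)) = u + I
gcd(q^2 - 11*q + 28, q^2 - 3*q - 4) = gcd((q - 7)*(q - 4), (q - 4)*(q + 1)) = q - 4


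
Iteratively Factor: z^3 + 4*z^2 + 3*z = (z + 1)*(z^2 + 3*z) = (z + 1)*(z + 3)*(z)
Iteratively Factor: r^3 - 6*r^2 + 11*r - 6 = (r - 2)*(r^2 - 4*r + 3) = (r - 3)*(r - 2)*(r - 1)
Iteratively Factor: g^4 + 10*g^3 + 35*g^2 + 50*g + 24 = (g + 3)*(g^3 + 7*g^2 + 14*g + 8) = (g + 2)*(g + 3)*(g^2 + 5*g + 4) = (g + 1)*(g + 2)*(g + 3)*(g + 4)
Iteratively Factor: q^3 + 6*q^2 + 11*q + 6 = (q + 1)*(q^2 + 5*q + 6) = (q + 1)*(q + 2)*(q + 3)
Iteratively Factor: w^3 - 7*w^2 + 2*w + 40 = (w - 4)*(w^2 - 3*w - 10) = (w - 4)*(w + 2)*(w - 5)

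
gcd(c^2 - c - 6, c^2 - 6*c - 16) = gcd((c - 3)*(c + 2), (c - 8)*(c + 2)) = c + 2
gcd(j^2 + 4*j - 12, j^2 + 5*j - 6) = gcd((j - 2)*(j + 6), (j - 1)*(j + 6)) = j + 6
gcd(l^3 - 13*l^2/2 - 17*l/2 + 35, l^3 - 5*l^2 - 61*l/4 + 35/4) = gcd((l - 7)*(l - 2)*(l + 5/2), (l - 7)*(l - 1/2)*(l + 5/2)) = l^2 - 9*l/2 - 35/2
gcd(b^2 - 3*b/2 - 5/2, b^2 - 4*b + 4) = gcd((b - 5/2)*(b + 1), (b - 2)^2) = 1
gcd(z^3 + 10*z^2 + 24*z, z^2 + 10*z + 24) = z^2 + 10*z + 24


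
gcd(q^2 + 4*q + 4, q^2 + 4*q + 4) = q^2 + 4*q + 4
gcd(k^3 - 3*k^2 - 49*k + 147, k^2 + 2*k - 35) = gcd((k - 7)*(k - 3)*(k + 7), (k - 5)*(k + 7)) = k + 7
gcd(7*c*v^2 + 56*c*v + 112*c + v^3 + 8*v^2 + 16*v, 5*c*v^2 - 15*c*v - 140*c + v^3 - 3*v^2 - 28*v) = v + 4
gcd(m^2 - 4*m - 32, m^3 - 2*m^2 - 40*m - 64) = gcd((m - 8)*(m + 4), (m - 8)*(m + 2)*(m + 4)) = m^2 - 4*m - 32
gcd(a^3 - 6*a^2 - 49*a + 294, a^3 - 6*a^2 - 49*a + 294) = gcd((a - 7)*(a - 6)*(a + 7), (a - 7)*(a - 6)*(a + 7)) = a^3 - 6*a^2 - 49*a + 294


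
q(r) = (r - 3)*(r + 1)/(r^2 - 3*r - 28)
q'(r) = (3 - 2*r)*(r - 3)*(r + 1)/(r^2 - 3*r - 28)^2 + (r - 3)/(r^2 - 3*r - 28) + (r + 1)/(r^2 - 3*r - 28) = (-r^2 - 50*r + 47)/(r^4 - 6*r^3 - 47*r^2 + 168*r + 784)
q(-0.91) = 0.01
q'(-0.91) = 0.15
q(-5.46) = 2.07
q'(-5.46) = 0.88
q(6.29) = -3.28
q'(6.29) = -5.75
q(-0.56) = 0.06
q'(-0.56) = 0.11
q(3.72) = -0.13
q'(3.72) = -0.24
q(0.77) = 0.13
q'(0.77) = 0.01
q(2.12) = 0.09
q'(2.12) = -0.07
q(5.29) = -0.91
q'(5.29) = -0.97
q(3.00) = 0.00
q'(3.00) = -0.14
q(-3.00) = -1.20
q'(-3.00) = 1.88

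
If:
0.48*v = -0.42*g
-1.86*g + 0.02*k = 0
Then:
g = -1.14285714285714*v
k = -106.285714285714*v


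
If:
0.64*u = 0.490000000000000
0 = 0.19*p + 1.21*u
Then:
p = -4.88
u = 0.77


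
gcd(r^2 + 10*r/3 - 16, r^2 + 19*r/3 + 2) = r + 6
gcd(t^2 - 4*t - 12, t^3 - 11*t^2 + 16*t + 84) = t^2 - 4*t - 12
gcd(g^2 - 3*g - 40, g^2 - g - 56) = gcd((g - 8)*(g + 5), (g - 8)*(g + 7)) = g - 8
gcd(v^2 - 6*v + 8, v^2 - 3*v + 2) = v - 2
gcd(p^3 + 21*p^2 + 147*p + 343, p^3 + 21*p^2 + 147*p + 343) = p^3 + 21*p^2 + 147*p + 343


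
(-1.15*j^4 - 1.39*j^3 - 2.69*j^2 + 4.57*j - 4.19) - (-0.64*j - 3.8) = -1.15*j^4 - 1.39*j^3 - 2.69*j^2 + 5.21*j - 0.390000000000001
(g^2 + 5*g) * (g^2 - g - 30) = g^4 + 4*g^3 - 35*g^2 - 150*g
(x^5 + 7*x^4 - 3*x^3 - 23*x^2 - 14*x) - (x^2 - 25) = x^5 + 7*x^4 - 3*x^3 - 24*x^2 - 14*x + 25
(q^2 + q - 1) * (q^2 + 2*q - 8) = q^4 + 3*q^3 - 7*q^2 - 10*q + 8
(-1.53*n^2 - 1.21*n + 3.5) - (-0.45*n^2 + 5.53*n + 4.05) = -1.08*n^2 - 6.74*n - 0.55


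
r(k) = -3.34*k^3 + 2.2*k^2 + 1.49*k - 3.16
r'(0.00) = 1.49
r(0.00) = -3.16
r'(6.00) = -332.83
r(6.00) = -636.46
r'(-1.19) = -17.94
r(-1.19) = 3.81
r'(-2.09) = -51.47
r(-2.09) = 33.83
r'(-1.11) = -15.74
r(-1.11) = 2.46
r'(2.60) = -54.81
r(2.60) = -43.12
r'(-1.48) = -26.97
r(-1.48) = 10.28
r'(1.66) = -18.82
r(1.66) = -9.90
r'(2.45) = -47.88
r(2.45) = -35.42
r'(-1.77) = -37.69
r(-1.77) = 19.62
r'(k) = -10.02*k^2 + 4.4*k + 1.49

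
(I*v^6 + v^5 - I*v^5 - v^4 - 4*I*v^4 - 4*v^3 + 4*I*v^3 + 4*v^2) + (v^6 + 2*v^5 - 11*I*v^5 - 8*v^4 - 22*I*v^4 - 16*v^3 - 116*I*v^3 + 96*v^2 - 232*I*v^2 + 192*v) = v^6 + I*v^6 + 3*v^5 - 12*I*v^5 - 9*v^4 - 26*I*v^4 - 20*v^3 - 112*I*v^3 + 100*v^2 - 232*I*v^2 + 192*v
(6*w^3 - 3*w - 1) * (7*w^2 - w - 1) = 42*w^5 - 6*w^4 - 27*w^3 - 4*w^2 + 4*w + 1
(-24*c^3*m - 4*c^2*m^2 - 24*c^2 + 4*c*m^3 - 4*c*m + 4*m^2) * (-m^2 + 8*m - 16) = 24*c^3*m^3 - 192*c^3*m^2 + 384*c^3*m + 4*c^2*m^4 - 32*c^2*m^3 + 88*c^2*m^2 - 192*c^2*m + 384*c^2 - 4*c*m^5 + 32*c*m^4 - 60*c*m^3 - 32*c*m^2 + 64*c*m - 4*m^4 + 32*m^3 - 64*m^2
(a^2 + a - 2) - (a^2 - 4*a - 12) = 5*a + 10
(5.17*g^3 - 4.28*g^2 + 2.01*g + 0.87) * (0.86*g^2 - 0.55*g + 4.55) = 4.4462*g^5 - 6.5243*g^4 + 27.6061*g^3 - 19.8313*g^2 + 8.667*g + 3.9585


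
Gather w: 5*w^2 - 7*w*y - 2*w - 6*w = 5*w^2 + w*(-7*y - 8)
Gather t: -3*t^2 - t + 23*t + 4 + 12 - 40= -3*t^2 + 22*t - 24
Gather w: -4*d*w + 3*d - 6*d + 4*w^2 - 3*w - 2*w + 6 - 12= -3*d + 4*w^2 + w*(-4*d - 5) - 6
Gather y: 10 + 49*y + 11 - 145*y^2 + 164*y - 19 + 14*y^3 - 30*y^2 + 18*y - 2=14*y^3 - 175*y^2 + 231*y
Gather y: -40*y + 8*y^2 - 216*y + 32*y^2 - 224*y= 40*y^2 - 480*y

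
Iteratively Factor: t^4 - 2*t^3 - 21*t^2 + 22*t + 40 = (t + 4)*(t^3 - 6*t^2 + 3*t + 10) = (t + 1)*(t + 4)*(t^2 - 7*t + 10) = (t - 5)*(t + 1)*(t + 4)*(t - 2)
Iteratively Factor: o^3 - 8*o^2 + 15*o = (o - 5)*(o^2 - 3*o) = o*(o - 5)*(o - 3)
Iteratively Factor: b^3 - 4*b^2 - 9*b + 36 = (b - 3)*(b^2 - b - 12) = (b - 4)*(b - 3)*(b + 3)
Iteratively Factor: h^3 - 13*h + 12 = (h + 4)*(h^2 - 4*h + 3) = (h - 3)*(h + 4)*(h - 1)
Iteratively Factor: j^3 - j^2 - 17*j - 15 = (j - 5)*(j^2 + 4*j + 3) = (j - 5)*(j + 1)*(j + 3)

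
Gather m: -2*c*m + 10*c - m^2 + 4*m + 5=10*c - m^2 + m*(4 - 2*c) + 5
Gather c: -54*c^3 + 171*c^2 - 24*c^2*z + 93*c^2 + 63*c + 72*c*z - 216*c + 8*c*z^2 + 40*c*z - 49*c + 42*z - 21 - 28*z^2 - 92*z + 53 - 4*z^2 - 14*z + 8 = -54*c^3 + c^2*(264 - 24*z) + c*(8*z^2 + 112*z - 202) - 32*z^2 - 64*z + 40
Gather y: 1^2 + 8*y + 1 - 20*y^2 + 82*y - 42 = -20*y^2 + 90*y - 40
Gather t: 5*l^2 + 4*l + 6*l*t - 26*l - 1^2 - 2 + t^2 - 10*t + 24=5*l^2 - 22*l + t^2 + t*(6*l - 10) + 21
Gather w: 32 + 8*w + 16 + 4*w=12*w + 48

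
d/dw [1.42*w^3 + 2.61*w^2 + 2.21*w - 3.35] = 4.26*w^2 + 5.22*w + 2.21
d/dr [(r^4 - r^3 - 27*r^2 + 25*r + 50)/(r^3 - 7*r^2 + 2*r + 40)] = (r^4 - 4*r^3 - 25*r^2 - 44*r + 36)/(r^4 - 4*r^3 - 12*r^2 + 32*r + 64)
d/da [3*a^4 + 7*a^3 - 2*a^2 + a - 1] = 12*a^3 + 21*a^2 - 4*a + 1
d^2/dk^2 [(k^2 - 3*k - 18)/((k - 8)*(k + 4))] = 2*(k^3 + 42*k^2 - 72*k + 544)/(k^6 - 12*k^5 - 48*k^4 + 704*k^3 + 1536*k^2 - 12288*k - 32768)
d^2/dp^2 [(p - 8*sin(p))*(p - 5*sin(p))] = 13*p*sin(p) - 160*sin(p)^2 - 26*cos(p) + 82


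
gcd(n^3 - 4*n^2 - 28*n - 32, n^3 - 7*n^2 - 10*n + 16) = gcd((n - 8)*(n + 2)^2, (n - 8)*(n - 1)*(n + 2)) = n^2 - 6*n - 16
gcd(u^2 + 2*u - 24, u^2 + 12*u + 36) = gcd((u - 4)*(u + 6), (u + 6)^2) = u + 6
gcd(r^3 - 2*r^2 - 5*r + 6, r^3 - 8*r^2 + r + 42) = r^2 - r - 6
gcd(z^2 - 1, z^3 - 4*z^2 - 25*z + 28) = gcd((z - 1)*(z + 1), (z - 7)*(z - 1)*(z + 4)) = z - 1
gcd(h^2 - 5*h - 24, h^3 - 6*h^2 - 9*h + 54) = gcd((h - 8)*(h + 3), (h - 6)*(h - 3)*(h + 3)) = h + 3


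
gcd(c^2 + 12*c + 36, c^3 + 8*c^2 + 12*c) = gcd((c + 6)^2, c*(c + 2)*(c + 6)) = c + 6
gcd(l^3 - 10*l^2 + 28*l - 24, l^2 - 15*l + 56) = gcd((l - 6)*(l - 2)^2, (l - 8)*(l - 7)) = 1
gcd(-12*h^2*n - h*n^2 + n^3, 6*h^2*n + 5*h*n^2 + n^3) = 3*h*n + n^2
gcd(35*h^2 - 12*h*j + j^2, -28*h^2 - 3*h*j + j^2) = 7*h - j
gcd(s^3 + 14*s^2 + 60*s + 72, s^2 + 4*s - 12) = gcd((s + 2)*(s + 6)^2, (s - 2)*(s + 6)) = s + 6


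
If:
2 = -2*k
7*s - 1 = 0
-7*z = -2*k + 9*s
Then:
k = -1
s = 1/7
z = -23/49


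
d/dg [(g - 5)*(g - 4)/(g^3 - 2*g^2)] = (-g^3 + 18*g^2 - 78*g + 80)/(g^3*(g^2 - 4*g + 4))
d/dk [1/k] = -1/k^2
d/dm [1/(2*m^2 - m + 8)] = (1 - 4*m)/(2*m^2 - m + 8)^2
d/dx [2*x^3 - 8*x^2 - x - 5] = 6*x^2 - 16*x - 1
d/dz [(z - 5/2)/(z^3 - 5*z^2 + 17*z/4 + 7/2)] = 2*(-16*z^3 + 100*z^2 - 200*z + 113)/(16*z^6 - 160*z^5 + 536*z^4 - 568*z^3 - 271*z^2 + 476*z + 196)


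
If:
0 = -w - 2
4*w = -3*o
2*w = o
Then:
No Solution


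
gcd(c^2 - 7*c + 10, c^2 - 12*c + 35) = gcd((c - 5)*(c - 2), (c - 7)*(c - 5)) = c - 5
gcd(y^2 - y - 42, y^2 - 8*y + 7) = y - 7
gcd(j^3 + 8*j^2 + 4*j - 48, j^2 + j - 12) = j + 4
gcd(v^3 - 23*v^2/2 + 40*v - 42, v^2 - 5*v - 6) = v - 6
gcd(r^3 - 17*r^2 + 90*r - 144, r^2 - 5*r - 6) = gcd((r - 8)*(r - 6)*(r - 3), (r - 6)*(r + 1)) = r - 6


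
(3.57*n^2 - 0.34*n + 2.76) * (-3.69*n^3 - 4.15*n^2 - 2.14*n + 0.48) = -13.1733*n^5 - 13.5609*n^4 - 16.4132*n^3 - 9.0128*n^2 - 6.0696*n + 1.3248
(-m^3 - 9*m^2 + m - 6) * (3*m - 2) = -3*m^4 - 25*m^3 + 21*m^2 - 20*m + 12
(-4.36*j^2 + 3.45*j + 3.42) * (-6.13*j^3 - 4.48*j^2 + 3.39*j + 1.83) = 26.7268*j^5 - 1.6157*j^4 - 51.201*j^3 - 11.6049*j^2 + 17.9073*j + 6.2586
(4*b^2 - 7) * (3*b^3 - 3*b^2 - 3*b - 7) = 12*b^5 - 12*b^4 - 33*b^3 - 7*b^2 + 21*b + 49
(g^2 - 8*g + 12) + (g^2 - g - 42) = 2*g^2 - 9*g - 30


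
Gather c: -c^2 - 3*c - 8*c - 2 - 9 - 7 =-c^2 - 11*c - 18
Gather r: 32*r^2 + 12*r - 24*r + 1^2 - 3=32*r^2 - 12*r - 2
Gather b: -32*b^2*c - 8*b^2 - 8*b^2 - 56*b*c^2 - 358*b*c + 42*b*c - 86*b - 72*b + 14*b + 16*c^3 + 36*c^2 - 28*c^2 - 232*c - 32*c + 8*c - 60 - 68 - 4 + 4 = b^2*(-32*c - 16) + b*(-56*c^2 - 316*c - 144) + 16*c^3 + 8*c^2 - 256*c - 128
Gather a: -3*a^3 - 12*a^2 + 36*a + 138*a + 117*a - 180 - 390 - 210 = -3*a^3 - 12*a^2 + 291*a - 780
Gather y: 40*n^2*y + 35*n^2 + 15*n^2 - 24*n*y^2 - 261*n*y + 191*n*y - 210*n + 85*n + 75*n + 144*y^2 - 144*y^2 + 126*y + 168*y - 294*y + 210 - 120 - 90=50*n^2 - 24*n*y^2 - 50*n + y*(40*n^2 - 70*n)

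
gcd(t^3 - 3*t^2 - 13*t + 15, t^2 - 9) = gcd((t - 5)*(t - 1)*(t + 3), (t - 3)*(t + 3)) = t + 3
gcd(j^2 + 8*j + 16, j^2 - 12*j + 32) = 1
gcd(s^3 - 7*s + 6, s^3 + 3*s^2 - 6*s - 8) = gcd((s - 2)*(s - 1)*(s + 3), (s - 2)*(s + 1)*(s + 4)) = s - 2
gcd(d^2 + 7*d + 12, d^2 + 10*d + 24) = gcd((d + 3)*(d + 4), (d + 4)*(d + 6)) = d + 4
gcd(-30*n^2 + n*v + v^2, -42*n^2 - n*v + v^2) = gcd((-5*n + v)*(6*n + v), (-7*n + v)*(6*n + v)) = 6*n + v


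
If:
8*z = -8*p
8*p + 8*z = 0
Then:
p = -z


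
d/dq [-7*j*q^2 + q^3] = q*(-14*j + 3*q)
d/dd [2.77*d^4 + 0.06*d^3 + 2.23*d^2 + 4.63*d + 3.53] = 11.08*d^3 + 0.18*d^2 + 4.46*d + 4.63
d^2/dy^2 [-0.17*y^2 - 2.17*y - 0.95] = -0.340000000000000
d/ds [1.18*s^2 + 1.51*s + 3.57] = 2.36*s + 1.51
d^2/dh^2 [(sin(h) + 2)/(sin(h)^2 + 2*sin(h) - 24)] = (-sin(h)^5 - 6*sin(h)^4 - 154*sin(h)^3 - 236*sin(h)^2 - 504*sin(h) + 208)/(sin(h)^2 + 2*sin(h) - 24)^3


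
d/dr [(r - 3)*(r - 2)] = 2*r - 5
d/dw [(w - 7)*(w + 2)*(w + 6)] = 3*w^2 + 2*w - 44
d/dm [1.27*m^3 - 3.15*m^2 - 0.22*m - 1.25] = 3.81*m^2 - 6.3*m - 0.22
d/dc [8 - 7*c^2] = -14*c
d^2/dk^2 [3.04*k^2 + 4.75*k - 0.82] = 6.08000000000000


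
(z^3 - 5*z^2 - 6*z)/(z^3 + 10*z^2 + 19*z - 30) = z*(z^2 - 5*z - 6)/(z^3 + 10*z^2 + 19*z - 30)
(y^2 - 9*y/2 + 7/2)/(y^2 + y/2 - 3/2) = (2*y - 7)/(2*y + 3)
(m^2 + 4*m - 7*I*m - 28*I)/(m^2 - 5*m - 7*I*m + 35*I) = (m + 4)/(m - 5)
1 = 1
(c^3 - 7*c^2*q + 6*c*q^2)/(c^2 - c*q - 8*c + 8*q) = c*(c - 6*q)/(c - 8)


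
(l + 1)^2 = l^2 + 2*l + 1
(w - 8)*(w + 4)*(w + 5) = w^3 + w^2 - 52*w - 160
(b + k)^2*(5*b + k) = 5*b^3 + 11*b^2*k + 7*b*k^2 + k^3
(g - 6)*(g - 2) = g^2 - 8*g + 12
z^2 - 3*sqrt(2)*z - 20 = (z - 5*sqrt(2))*(z + 2*sqrt(2))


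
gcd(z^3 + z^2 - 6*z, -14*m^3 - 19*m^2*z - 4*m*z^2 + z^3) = 1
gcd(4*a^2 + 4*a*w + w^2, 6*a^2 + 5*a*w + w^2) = 2*a + w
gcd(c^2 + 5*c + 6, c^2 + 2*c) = c + 2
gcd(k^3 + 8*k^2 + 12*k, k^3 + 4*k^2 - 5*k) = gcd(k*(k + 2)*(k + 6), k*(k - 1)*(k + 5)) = k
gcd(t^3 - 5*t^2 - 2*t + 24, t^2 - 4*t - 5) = 1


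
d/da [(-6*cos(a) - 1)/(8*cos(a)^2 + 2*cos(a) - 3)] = 2*(24*sin(a)^2 - 8*cos(a) - 34)*sin(a)/(8*cos(a)^2 + 2*cos(a) - 3)^2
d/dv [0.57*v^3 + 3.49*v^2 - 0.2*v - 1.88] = 1.71*v^2 + 6.98*v - 0.2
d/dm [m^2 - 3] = 2*m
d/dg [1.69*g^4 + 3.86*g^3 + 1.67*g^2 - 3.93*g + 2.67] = 6.76*g^3 + 11.58*g^2 + 3.34*g - 3.93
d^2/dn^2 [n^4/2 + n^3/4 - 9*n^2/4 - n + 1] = 6*n^2 + 3*n/2 - 9/2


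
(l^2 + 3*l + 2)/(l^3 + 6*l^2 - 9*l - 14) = (l + 2)/(l^2 + 5*l - 14)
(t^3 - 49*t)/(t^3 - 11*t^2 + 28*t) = (t + 7)/(t - 4)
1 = 1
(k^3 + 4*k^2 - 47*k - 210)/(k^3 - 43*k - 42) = (k + 5)/(k + 1)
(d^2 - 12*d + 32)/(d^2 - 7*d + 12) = (d - 8)/(d - 3)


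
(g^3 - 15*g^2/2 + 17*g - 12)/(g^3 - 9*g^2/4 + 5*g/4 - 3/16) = 8*(g^2 - 6*g + 8)/(8*g^2 - 6*g + 1)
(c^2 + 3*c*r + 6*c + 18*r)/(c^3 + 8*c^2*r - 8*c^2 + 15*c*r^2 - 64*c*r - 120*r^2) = (c + 6)/(c^2 + 5*c*r - 8*c - 40*r)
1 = 1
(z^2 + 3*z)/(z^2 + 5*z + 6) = z/(z + 2)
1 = 1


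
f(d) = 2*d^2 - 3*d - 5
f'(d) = 4*d - 3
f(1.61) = -4.65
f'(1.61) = 3.44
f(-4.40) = 46.92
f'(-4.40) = -20.60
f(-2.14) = 10.58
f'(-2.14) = -11.56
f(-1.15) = 1.10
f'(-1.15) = -7.60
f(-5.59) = 74.27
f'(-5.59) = -25.36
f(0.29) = -5.70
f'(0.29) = -1.84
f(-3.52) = 30.34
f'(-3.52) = -17.08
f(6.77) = 66.36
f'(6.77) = 24.08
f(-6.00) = 85.00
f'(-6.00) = -27.00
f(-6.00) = 85.00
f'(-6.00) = -27.00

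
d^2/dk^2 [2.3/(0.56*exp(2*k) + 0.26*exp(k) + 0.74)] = (2.3*(1.12*exp(k) + 0.26)*(2.24*exp(k) + 0.52)*exp(k) - (5.152*exp(k) + 0.598)*(0.56*exp(2*k) + 0.26*exp(k) + 0.74))*exp(k)/(0.56*exp(2*k) + 0.26*exp(k) + 0.74)^3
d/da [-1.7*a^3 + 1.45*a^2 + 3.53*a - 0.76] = -5.1*a^2 + 2.9*a + 3.53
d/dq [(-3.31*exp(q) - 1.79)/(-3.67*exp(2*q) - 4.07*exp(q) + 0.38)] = (-(3.31*exp(q) + 1.79)*(7.34*exp(q) + 4.07) + 12.1477*exp(2*q) + 13.4717*exp(q) - 1.2578)*exp(q)/(3.67*exp(2*q) + 4.07*exp(q) - 0.38)^2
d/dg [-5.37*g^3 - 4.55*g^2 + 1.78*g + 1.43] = -16.11*g^2 - 9.1*g + 1.78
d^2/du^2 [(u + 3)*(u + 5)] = 2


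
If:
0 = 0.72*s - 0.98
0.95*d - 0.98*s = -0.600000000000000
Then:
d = 0.77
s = 1.36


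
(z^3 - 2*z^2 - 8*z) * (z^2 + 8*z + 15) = z^5 + 6*z^4 - 9*z^3 - 94*z^2 - 120*z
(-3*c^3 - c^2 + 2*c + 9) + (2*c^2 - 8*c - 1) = -3*c^3 + c^2 - 6*c + 8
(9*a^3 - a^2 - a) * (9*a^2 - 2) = 81*a^5 - 9*a^4 - 27*a^3 + 2*a^2 + 2*a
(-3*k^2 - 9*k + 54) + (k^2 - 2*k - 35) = -2*k^2 - 11*k + 19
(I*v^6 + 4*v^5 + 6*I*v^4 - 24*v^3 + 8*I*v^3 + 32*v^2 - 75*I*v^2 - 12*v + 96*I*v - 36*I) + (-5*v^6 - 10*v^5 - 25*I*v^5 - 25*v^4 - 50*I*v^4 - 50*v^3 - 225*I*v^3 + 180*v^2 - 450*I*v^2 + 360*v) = -5*v^6 + I*v^6 - 6*v^5 - 25*I*v^5 - 25*v^4 - 44*I*v^4 - 74*v^3 - 217*I*v^3 + 212*v^2 - 525*I*v^2 + 348*v + 96*I*v - 36*I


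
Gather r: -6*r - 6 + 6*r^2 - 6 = 6*r^2 - 6*r - 12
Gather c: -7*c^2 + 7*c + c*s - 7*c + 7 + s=-7*c^2 + c*s + s + 7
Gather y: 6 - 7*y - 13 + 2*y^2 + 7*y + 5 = 2*y^2 - 2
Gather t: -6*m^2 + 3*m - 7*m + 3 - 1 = -6*m^2 - 4*m + 2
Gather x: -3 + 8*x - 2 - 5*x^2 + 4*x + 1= -5*x^2 + 12*x - 4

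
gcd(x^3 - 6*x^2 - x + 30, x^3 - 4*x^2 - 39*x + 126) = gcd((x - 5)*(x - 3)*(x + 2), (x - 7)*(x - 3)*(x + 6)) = x - 3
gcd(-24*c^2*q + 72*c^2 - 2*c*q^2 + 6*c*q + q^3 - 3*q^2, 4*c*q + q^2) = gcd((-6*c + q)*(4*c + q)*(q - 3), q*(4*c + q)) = 4*c + q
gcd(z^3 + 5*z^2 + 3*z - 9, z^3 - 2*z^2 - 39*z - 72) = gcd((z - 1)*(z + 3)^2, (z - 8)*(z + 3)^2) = z^2 + 6*z + 9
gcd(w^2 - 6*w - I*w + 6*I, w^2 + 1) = w - I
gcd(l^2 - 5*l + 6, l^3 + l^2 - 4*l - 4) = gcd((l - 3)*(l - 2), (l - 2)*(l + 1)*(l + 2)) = l - 2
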